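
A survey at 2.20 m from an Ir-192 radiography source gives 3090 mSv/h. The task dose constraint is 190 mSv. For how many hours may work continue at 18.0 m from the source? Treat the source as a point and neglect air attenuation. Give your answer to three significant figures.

4.12 h

By the inverse-square law, rate at 18.0 m:
3090 × (2.20/18.0)² = 3090 × 0.01494 = 46.16 mSv/h.
Stay time = 190 mSv ÷ 46.16 mSv/h = 4.116 h.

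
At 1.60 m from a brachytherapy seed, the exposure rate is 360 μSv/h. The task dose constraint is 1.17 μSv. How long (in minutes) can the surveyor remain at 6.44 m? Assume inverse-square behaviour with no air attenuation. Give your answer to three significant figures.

3.16 min

Intensity scales as (d₁/d₂)², so rate at 6.44 m:
360 × (1.60/6.44)² = 360 × 0.06173 = 22.22 μSv/h.
Stay time = 1.17 μSv ÷ 22.22 μSv/h = 0.05266 h = 3.160 min.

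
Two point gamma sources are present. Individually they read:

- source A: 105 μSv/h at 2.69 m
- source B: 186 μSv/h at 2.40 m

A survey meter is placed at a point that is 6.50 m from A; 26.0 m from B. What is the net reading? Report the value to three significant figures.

19.6 μSv/h

Each source contributes Iᵢ·(dᵢ/rᵢ)²; contributions add.
A: 105 × (2.69/6.50)² = 17.98 μSv/h
B: 186 × (2.40/26.0)² = 1.585 μSv/h
Total = 17.98 + 1.585 = 19.57 μSv/h.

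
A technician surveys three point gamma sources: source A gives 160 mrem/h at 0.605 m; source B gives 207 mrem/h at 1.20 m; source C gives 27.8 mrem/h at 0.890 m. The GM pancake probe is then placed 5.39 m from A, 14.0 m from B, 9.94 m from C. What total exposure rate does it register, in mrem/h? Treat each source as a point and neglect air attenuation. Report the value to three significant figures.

Each source contributes Iᵢ·(dᵢ/rᵢ)²; contributions add.
A: 160 × (0.605/5.39)² = 2.016 mrem/h
B: 207 × (1.20/14.0)² = 1.521 mrem/h
C: 27.8 × (0.890/9.94)² = 0.2229 mrem/h
Total = 2.016 + 1.521 + 0.2229 = 3.760 mrem/h.

3.76 mrem/h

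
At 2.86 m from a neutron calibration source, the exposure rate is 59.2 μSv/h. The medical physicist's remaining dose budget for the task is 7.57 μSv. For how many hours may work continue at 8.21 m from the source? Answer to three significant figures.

1.05 h

Applying the 1/r² law, rate at 8.21 m:
59.2 × (2.86/8.21)² = 59.2 × 0.1214 = 7.187 μSv/h.
Stay time = 7.57 μSv ÷ 7.187 μSv/h = 1.053 h.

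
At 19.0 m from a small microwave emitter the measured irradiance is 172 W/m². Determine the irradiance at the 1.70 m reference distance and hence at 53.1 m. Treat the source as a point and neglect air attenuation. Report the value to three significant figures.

21500 W/m²; 22.0 W/m²

Using I₁d₁² = I₂d₂²,
At 1.70 m: (19.0/1.70)² = 124.9, so 172 × 124.9 = 21480 W/m²
At 53.1 m: 21480 × (1.70/53.1)² = 21480 × 0.001025 = 22.02 W/m².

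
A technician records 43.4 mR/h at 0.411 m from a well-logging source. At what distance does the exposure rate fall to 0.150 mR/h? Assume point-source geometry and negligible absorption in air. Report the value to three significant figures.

Intensity scales as (d₁/d₂)², so d₂ = d₁·√(I₁/I₂).
I₁/I₂ = 43.4/0.150 = 289.3, so d₂ = 0.411 × √289.3 = 6.991 m.

6.99 m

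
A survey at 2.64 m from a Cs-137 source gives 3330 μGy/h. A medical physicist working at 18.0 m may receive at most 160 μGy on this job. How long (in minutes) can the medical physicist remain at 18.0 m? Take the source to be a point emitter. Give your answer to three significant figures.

Using I₁d₁² = I₂d₂², rate at 18.0 m:
(2.64/18.0)² = 0.02151, so 3330 × 0.02151 = 71.63 μGy/h.
Stay time = 160 μGy ÷ 71.63 μGy/h = 2.234 h = 134.0 min.

134 min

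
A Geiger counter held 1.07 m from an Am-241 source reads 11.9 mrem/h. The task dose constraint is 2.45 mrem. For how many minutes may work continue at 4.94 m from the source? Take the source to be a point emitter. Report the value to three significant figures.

Using I₁d₁² = I₂d₂², rate at 4.94 m:
11.9 × (1.07/4.94)² = 11.9 × 0.04692 = 0.5583 mrem/h.
Stay time = 2.45 mrem ÷ 0.5583 mrem/h = 4.388 h = 263.3 min.

263 min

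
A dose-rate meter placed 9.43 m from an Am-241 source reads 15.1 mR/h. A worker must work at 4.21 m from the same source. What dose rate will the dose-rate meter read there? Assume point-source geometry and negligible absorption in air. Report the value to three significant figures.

75.8 mR/h

Applying the 1/r² law, scaling from 9.43 m to 4.21 m:
15.1 × (9.43/4.21)² = 15.1 × 5.017 = 75.76 mR/h.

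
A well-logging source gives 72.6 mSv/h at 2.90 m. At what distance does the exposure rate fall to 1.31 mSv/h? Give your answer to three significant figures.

Intensity scales as (d₁/d₂)², so d₂ = d₁·√(I₁/I₂).
I₁/I₂ = 72.6/1.31 = 55.42, so d₂ = 2.90 × √55.42 = 21.59 m.

21.6 m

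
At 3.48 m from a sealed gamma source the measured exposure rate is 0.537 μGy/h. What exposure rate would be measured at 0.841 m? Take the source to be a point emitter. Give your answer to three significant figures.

9.19 μGy/h

By the inverse-square law, scaling from 3.48 m to 0.841 m:
(3.48/0.841)² = 17.12, so 0.537 × 17.12 = 9.193 μGy/h.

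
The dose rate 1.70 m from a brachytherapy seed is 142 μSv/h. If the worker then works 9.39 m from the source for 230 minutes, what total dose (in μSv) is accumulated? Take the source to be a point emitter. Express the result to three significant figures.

17.8 μSv

Applying the 1/r² law, rate at 9.39 m:
142 × (1.70/9.39)² = 142 × 0.03278 = 4.655 μSv/h.
Dose = rate × time = 4.655 μSv/h × 3.833 h = 17.84 μSv.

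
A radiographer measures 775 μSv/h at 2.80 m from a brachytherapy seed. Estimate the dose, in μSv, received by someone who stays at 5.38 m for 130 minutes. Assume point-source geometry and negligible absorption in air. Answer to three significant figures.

455 μSv

Intensity scales as (d₁/d₂)², so rate at 5.38 m:
(2.80/5.38)² = 0.2709, so 775 × 0.2709 = 209.9 μSv/h.
Dose = rate × time = 209.9 μSv/h × 2.167 h = 454.9 μSv.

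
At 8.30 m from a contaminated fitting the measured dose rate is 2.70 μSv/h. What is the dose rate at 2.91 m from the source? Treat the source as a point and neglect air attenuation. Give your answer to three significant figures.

Applying the 1/r² law, scaling from 8.30 m to 2.91 m:
2.70 × (8.30/2.91)² = 2.70 × 8.135 = 21.96 μSv/h.

22.0 μSv/h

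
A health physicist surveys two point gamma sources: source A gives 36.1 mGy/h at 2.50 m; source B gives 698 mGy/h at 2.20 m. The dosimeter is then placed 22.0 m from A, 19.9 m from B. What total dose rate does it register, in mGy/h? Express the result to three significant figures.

9.00 mGy/h

By superposition, sum each source's inverse-square contribution:
A: 36.1 × (2.50/22.0)² = 0.4662 mGy/h
B: 698 × (2.20/19.9)² = 8.531 mGy/h
Total = 0.4662 + 8.531 = 8.997 mGy/h.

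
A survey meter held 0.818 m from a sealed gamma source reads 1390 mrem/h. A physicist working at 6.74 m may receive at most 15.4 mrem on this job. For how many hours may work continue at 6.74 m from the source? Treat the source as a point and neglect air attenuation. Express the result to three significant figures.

0.752 h

Using I₁d₁² = I₂d₂², rate at 6.74 m:
1390 × (0.818/6.74)² = 1390 × 0.01473 = 20.47 mrem/h.
Stay time = 15.4 mrem ÷ 20.47 mrem/h = 0.7523 h.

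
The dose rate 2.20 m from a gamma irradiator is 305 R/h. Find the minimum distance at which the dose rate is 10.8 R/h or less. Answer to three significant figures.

Using I₁d₁² = I₂d₂², d₂ = d₁·√(I₁/I₂).
I₁/I₂ = 305/10.8 = 28.24, so d₂ = 2.20 × √28.24 = 11.69 m.

11.7 m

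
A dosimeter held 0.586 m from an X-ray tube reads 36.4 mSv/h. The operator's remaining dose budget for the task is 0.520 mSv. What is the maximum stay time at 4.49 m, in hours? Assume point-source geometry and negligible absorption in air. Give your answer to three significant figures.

Using I₁d₁² = I₂d₂², rate at 4.49 m:
(0.586/4.49)² = 0.01703, so 36.4 × 0.01703 = 0.6199 mSv/h.
Stay time = 0.520 mSv ÷ 0.6199 mSv/h = 0.8388 h.

0.839 h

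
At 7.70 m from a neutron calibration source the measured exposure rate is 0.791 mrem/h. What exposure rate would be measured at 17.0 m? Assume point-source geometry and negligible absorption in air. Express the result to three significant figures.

Using I₁d₁² = I₂d₂², scaling from 7.70 m to 17.0 m:
(7.70/17.0)² = 0.2052, so 0.791 × 0.2052 = 0.1623 mrem/h.

0.162 mrem/h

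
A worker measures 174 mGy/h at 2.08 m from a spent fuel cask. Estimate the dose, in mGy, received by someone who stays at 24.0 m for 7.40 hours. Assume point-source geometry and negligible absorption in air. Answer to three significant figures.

Using I₁d₁² = I₂d₂², rate at 24.0 m:
174 × (2.08/24.0)² = 174 × 0.007511 = 1.307 mGy/h.
Dose = rate × time = 1.307 mGy/h × 7.400 h = 9.672 mGy.

9.67 mGy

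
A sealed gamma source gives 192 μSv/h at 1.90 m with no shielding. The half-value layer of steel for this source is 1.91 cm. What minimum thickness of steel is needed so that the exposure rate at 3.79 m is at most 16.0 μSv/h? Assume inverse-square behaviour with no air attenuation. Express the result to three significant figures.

At 3.79 m, distance alone gives (1.90/3.79)² = 0.2513, so 192 × 0.2513 = 48.25 μSv/h.
Further attenuation needed: 48.25/16.0 = 3.016.
n = log₂(3.016) = 1.593 half-value layers.
Thickness = 1.593 × 1.91 cm = 3.043 cm.

3.04 cm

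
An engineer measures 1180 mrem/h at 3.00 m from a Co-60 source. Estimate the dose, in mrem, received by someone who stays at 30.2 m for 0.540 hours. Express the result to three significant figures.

Intensity scales as (d₁/d₂)², so rate at 30.2 m:
(3.00/30.2)² = 0.009868, so 1180 × 0.009868 = 11.64 mrem/h.
Dose = rate × time = 11.64 mrem/h × 0.5400 h = 6.286 mrem.

6.29 mrem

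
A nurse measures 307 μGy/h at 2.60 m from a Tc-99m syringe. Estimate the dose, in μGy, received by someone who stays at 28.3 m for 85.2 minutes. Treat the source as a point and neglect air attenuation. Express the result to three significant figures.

3.68 μGy

Intensity scales as (d₁/d₂)², so rate at 28.3 m:
(2.60/28.3)² = 0.008441, so 307 × 0.008441 = 2.591 μGy/h.
Dose = rate × time = 2.591 μGy/h × 1.420 h = 3.679 μGy.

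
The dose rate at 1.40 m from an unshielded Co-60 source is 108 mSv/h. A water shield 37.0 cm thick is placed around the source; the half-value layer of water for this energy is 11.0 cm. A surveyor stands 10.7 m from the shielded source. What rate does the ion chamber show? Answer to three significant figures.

0.180 mSv/h

Distance alone: 108 × (1.40/10.7)² = 108 × 0.01712 = 1.849 mSv/h.
Shield: 37.0/11.0 = 3.364 half-value layers → attenuation 2^(−3.364) = 0.09713.
Combined: 1.849 × 0.09713 = 0.1796 mSv/h.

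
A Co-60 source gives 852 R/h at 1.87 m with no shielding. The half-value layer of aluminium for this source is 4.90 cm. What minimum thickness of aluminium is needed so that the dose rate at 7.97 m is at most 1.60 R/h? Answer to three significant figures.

At 7.97 m, distance alone gives (1.87/7.97)² = 0.05505, so 852 × 0.05505 = 46.90 R/h.
Further attenuation needed: 46.90/1.60 = 29.31.
n = log₂(29.31) = 4.873 half-value layers.
Thickness = 4.873 × 4.90 cm = 23.88 cm.

23.9 cm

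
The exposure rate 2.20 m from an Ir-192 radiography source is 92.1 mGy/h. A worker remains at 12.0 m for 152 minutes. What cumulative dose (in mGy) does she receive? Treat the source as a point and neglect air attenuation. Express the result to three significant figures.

7.84 mGy

Using I₁d₁² = I₂d₂², rate at 12.0 m:
92.1 × (2.20/12.0)² = 92.1 × 0.03361 = 3.095 mGy/h.
Dose = rate × time = 3.095 mGy/h × 2.533 h = 7.840 mGy.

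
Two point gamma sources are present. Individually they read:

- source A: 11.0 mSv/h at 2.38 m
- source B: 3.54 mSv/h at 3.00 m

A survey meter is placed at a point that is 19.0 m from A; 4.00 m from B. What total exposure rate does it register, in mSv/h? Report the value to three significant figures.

By superposition, sum each source's inverse-square contribution:
A: 11.0 × (2.38/19.0)² = 0.1726 mSv/h
B: 3.54 × (3.00/4.00)² = 1.991 mSv/h
Total = 0.1726 + 1.991 = 2.164 mSv/h.

2.16 mSv/h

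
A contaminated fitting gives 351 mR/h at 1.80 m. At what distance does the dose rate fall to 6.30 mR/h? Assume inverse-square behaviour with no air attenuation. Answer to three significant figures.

Intensity scales as (d₁/d₂)², so d₂ = d₁·√(I₁/I₂).
I₁/I₂ = 351/6.30 = 55.71, so d₂ = 1.80 × √55.71 = 13.44 m.

13.4 m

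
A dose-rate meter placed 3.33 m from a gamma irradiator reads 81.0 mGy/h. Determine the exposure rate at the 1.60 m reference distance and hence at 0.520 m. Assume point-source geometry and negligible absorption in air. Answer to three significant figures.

Intensity scales as (d₁/d₂)², so
At 1.60 m: 81.0 × (3.33/1.60)² = 81.0 × 4.332 = 350.9 mGy/h
At 0.520 m: (1.60/0.520)² = 9.467, so 350.9 × 9.467 = 3322 mGy/h.

351 mGy/h; 3320 mGy/h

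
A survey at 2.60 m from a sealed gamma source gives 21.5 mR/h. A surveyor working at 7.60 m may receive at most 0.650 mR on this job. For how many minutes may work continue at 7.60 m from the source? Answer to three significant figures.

Intensity scales as (d₁/d₂)², so rate at 7.60 m:
(2.60/7.60)² = 0.1170, so 21.5 × 0.1170 = 2.516 mR/h.
Stay time = 0.650 mR ÷ 2.516 mR/h = 0.2583 h = 15.50 min.

15.5 min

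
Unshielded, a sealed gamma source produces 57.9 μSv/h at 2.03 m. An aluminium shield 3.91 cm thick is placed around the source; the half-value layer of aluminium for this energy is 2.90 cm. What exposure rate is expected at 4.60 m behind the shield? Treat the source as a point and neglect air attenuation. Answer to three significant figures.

4.43 μSv/h

Distance alone: 57.9 × (2.03/4.60)² = 57.9 × 0.1947 = 11.27 μSv/h.
Shield: 3.91/2.90 = 1.348 half-value layers → attenuation 2^(−1.348) = 0.3928.
Combined: 11.27 × 0.3928 = 4.427 μSv/h.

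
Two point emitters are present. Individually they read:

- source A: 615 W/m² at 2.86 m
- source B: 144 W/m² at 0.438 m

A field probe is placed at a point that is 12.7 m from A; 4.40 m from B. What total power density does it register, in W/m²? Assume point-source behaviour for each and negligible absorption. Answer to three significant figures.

32.6 W/m²

Each source contributes Iᵢ·(dᵢ/rᵢ)²; contributions add.
A: 615 × (2.86/12.7)² = 31.19 W/m²
B: 144 × (0.438/4.40)² = 1.427 W/m²
Total = 31.19 + 1.427 = 32.62 W/m².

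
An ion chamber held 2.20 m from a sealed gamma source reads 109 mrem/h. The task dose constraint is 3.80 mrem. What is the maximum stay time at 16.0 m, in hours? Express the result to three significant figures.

Applying the 1/r² law, rate at 16.0 m:
109 × (2.20/16.0)² = 109 × 0.01891 = 2.061 mrem/h.
Stay time = 3.80 mrem ÷ 2.061 mrem/h = 1.844 h.

1.84 h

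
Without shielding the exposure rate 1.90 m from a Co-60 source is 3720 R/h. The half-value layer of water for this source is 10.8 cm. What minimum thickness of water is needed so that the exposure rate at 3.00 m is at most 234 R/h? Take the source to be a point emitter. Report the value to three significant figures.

At 3.00 m, distance alone gives (1.90/3.00)² = 0.4011, so 3720 × 0.4011 = 1492 R/h.
Further attenuation needed: 1492/234 = 6.376.
n = log₂(6.376) = 2.673 half-value layers.
Thickness = 2.673 × 10.8 cm = 28.87 cm.

28.9 cm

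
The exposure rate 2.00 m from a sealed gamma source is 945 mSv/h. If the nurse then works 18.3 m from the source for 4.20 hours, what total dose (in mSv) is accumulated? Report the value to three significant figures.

47.4 mSv

Applying the 1/r² law, rate at 18.3 m:
(2.00/18.3)² = 0.01194, so 945 × 0.01194 = 11.28 mSv/h.
Dose = rate × time = 11.28 mSv/h × 4.200 h = 47.38 mSv.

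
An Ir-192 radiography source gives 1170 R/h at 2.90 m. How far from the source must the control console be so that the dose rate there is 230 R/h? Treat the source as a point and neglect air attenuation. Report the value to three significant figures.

6.54 m

Using I₁d₁² = I₂d₂², d₂ = d₁·√(I₁/I₂).
I₁/I₂ = 1170/230 = 5.087, so d₂ = 2.90 × √5.087 = 6.541 m.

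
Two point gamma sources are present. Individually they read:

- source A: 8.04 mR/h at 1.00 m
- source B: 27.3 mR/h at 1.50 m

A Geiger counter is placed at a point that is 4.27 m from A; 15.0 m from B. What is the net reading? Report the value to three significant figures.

By superposition, sum each source's inverse-square contribution:
A: 8.04 × (1.00/4.27)² = 0.4410 mR/h
B: 27.3 × (1.50/15.0)² = 0.2730 mR/h
Total = 0.4410 + 0.2730 = 0.7140 mR/h.

0.714 mR/h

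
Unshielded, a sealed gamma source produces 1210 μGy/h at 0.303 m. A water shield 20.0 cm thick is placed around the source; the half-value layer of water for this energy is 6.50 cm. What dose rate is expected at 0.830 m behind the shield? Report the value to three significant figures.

Distance alone: (0.303/0.830)² = 0.1333, so 1210 × 0.1333 = 161.3 μGy/h.
Shield: 20.0/6.50 = 3.077 half-value layers → attenuation 2^(−3.077) = 0.1185.
Combined: 161.3 × 0.1185 = 19.11 μGy/h.

19.1 μGy/h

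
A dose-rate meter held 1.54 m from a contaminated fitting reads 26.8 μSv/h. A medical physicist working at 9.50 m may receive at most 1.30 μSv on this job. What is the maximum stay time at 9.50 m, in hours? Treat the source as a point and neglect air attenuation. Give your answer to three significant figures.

1.85 h

Intensity scales as (d₁/d₂)², so rate at 9.50 m:
26.8 × (1.54/9.50)² = 26.8 × 0.02628 = 0.7043 μSv/h.
Stay time = 1.30 μSv ÷ 0.7043 μSv/h = 1.846 h.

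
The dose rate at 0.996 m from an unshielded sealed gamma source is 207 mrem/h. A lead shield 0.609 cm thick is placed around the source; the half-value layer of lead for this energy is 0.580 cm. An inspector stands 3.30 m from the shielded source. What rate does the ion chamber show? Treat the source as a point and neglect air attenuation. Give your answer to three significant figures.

9.11 mrem/h

Distance alone: (0.996/3.30)² = 0.09109, so 207 × 0.09109 = 18.86 mrem/h.
Shield: 0.609/0.580 = 1.050 half-value layers → attenuation 2^(−1.050) = 0.4830.
Combined: 18.86 × 0.4830 = 9.109 mrem/h.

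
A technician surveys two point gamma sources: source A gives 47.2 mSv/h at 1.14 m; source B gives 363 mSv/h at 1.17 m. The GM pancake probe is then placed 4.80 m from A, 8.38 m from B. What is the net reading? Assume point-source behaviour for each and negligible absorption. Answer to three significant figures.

9.74 mSv/h

Each source contributes Iᵢ·(dᵢ/rᵢ)²; contributions add.
A: 47.2 × (1.14/4.80)² = 2.662 mSv/h
B: 363 × (1.17/8.38)² = 7.076 mSv/h
Total = 2.662 + 7.076 = 9.738 mSv/h.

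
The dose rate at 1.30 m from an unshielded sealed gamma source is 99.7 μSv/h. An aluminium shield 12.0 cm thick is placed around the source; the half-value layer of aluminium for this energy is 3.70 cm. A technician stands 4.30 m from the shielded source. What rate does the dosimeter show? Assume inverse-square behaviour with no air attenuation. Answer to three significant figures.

0.962 μSv/h

Distance alone: 99.7 × (1.30/4.30)² = 99.7 × 0.09140 = 9.113 μSv/h.
Shield: 12.0/3.70 = 3.243 half-value layers → attenuation 2^(−3.243) = 0.1056.
Combined: 9.113 × 0.1056 = 0.9623 μSv/h.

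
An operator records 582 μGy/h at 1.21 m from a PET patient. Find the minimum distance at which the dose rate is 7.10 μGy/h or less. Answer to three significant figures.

11.0 m

Since intensity falls as 1/r², d₂ = d₁·√(I₁/I₂).
I₁/I₂ = 582/7.10 = 81.97, so d₂ = 1.21 × √81.97 = 10.96 m.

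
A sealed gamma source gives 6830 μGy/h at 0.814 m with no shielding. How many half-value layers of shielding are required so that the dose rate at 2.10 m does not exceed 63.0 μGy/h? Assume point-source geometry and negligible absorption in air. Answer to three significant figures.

4.03 half-value layers

At 2.10 m, distance alone gives 6830 × (0.814/2.10)² = 6830 × 0.1502 = 1026 μGy/h.
Further attenuation needed: 1026/63.0 = 16.29.
n = log₂(16.29) = 4.026 half-value layers.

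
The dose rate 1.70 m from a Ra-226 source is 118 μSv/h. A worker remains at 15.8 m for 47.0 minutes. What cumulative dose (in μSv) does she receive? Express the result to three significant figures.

Using I₁d₁² = I₂d₂², rate at 15.8 m:
(1.70/15.8)² = 0.01158, so 118 × 0.01158 = 1.366 μSv/h.
Dose = rate × time = 1.366 μSv/h × 0.7833 h = 1.070 μSv.

1.07 μSv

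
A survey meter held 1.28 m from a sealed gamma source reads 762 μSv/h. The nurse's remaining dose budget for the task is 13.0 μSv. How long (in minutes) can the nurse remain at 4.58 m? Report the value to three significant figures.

13.1 min

Intensity scales as (d₁/d₂)², so rate at 4.58 m:
762 × (1.28/4.58)² = 762 × 0.07811 = 59.52 μSv/h.
Stay time = 13.0 μSv ÷ 59.52 μSv/h = 0.2184 h = 13.10 min.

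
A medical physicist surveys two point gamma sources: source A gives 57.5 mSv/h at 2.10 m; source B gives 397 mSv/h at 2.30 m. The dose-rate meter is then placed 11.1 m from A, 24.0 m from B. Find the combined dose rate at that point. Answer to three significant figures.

By superposition, sum each source's inverse-square contribution:
A: 57.5 × (2.10/11.1)² = 2.058 mSv/h
B: 397 × (2.30/24.0)² = 3.646 mSv/h
Total = 2.058 + 3.646 = 5.704 mSv/h.

5.70 mSv/h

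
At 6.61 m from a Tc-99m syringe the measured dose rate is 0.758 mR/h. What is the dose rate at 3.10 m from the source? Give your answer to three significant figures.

By the inverse-square law, scaling from 6.61 m to 3.10 m:
(6.61/3.10)² = 4.547, so 0.758 × 4.547 = 3.447 mR/h.

3.45 mR/h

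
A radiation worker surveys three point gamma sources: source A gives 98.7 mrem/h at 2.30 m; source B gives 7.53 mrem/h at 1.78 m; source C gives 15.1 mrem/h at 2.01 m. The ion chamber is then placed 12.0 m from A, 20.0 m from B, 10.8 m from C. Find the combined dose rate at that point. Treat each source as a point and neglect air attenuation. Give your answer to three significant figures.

Each source contributes Iᵢ·(dᵢ/rᵢ)²; contributions add.
A: 98.7 × (2.30/12.0)² = 3.626 mrem/h
B: 7.53 × (1.78/20.0)² = 0.05965 mrem/h
C: 15.1 × (2.01/10.8)² = 0.5230 mrem/h
Total = 3.626 + 0.05965 + 0.5230 = 4.209 mrem/h.

4.21 mrem/h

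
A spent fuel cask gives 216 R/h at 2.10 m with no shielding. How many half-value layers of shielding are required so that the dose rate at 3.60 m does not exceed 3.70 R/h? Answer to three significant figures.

At 3.60 m, distance alone gives 216 × (2.10/3.60)² = 216 × 0.3403 = 73.50 R/h.
Further attenuation needed: 73.50/3.70 = 19.86.
n = log₂(19.86) = 4.312 half-value layers.

4.31 half-value layers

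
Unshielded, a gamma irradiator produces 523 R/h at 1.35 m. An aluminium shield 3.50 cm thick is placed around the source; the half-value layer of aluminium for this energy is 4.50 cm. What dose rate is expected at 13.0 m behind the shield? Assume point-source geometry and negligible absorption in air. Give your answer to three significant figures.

Distance alone: (1.35/13.0)² = 0.01078, so 523 × 0.01078 = 5.638 R/h.
Shield: 3.50/4.50 = 0.7778 half-value layers → attenuation 2^(−0.7778) = 0.5833.
Combined: 5.638 × 0.5833 = 3.289 R/h.

3.29 R/h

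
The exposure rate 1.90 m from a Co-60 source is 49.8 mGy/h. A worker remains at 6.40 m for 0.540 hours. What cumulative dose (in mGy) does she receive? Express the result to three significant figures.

2.37 mGy

By the inverse-square law, rate at 6.40 m:
49.8 × (1.90/6.40)² = 49.8 × 0.08813 = 4.389 mGy/h.
Dose = rate × time = 4.389 mGy/h × 0.5400 h = 2.370 mGy.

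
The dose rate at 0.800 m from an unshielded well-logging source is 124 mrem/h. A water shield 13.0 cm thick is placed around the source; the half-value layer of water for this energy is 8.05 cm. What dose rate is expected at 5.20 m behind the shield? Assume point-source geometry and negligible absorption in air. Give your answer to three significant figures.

0.958 mrem/h

Distance alone: (0.800/5.20)² = 0.02367, so 124 × 0.02367 = 2.935 mrem/h.
Shield: 13.0/8.05 = 1.615 half-value layers → attenuation 2^(−1.615) = 0.3265.
Combined: 2.935 × 0.3265 = 0.9583 mrem/h.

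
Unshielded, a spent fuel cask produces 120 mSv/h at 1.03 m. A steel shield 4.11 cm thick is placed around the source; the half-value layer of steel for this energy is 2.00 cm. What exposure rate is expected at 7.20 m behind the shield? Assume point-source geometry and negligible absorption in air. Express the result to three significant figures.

0.591 mSv/h

Distance alone: (1.03/7.20)² = 0.02046, so 120 × 0.02046 = 2.455 mSv/h.
Shield: 4.11/2.00 = 2.055 half-value layers → attenuation 2^(−2.055) = 0.2406.
Combined: 2.455 × 0.2406 = 0.5907 mSv/h.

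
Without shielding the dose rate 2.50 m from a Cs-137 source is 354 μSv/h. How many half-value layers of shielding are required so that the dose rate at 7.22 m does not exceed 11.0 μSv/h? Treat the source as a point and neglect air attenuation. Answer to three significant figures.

1.95 half-value layers

At 7.22 m, distance alone gives (2.50/7.22)² = 0.1199, so 354 × 0.1199 = 42.44 μSv/h.
Further attenuation needed: 42.44/11.0 = 3.858.
n = log₂(3.858) = 1.948 half-value layers.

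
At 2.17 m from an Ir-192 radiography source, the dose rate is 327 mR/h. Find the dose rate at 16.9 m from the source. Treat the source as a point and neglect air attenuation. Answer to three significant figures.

5.39 mR/h

Since intensity falls as 1/r², the rate at 16.9 m is
(2.17/16.9)² = 0.01649, so 327 × 0.01649 = 5.392 mR/h.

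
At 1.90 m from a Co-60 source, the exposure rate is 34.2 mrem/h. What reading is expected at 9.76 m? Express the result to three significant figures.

1.30 mrem/h

By the inverse-square law, the rate at 9.76 m is
(1.90/9.76)² = 0.03790, so 34.2 × 0.03790 = 1.296 mrem/h.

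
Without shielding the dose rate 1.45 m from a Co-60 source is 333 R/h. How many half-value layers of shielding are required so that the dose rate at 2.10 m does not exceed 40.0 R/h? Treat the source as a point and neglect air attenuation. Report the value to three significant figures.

1.99 half-value layers

At 2.10 m, distance alone gives (1.45/2.10)² = 0.4768, so 333 × 0.4768 = 158.8 R/h.
Further attenuation needed: 158.8/40.0 = 3.970.
n = log₂(3.970) = 1.989 half-value layers.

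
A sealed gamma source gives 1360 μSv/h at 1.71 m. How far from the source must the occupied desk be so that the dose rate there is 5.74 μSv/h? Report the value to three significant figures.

26.3 m

Applying the 1/r² law, d₂ = d₁·√(I₁/I₂).
I₁/I₂ = 1360/5.74 = 236.9, so d₂ = 1.71 × √236.9 = 26.32 m.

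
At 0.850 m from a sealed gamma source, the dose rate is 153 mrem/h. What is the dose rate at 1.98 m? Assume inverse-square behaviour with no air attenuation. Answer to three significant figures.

Applying the 1/r² law, the rate at 1.98 m is
153 × (0.850/1.98)² = 153 × 0.1843 = 28.20 mrem/h.

28.2 mrem/h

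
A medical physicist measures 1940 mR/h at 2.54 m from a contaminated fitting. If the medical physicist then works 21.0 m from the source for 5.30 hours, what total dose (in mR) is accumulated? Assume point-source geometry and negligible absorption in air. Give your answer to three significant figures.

150 mR

Using I₁d₁² = I₂d₂², rate at 21.0 m:
1940 × (2.54/21.0)² = 1940 × 0.01463 = 28.38 mR/h.
Dose = rate × time = 28.38 mR/h × 5.300 h = 150.4 mR.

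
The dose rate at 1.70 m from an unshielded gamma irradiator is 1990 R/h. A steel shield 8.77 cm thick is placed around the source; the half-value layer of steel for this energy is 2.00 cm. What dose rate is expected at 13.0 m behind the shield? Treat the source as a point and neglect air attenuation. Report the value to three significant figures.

1.63 R/h

Distance alone: 1990 × (1.70/13.0)² = 1990 × 0.01710 = 34.03 R/h.
Shield: 8.77/2.00 = 4.385 half-value layers → attenuation 2^(−4.385) = 0.04786.
Combined: 34.03 × 0.04786 = 1.629 R/h.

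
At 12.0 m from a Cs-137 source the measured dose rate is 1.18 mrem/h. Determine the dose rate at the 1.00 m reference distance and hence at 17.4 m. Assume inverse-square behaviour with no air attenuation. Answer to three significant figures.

Since intensity falls as 1/r²,
At 1.00 m: (12.0/1.00)² = 144.0, so 1.18 × 144.0 = 169.9 mrem/h
At 17.4 m: 169.9 × (1.00/17.4)² = 169.9 × 0.003303 = 0.5612 mrem/h.

170 mrem/h; 0.561 mrem/h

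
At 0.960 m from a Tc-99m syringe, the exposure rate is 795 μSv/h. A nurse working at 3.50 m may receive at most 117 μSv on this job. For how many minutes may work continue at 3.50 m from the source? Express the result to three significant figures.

117 min

Using I₁d₁² = I₂d₂², rate at 3.50 m:
(0.960/3.50)² = 0.07523, so 795 × 0.07523 = 59.81 μSv/h.
Stay time = 117 μSv ÷ 59.81 μSv/h = 1.956 h = 117.4 min.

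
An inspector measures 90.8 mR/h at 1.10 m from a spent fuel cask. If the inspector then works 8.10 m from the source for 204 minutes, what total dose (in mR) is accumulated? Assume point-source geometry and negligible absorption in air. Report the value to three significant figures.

Using I₁d₁² = I₂d₂², rate at 8.10 m:
90.8 × (1.10/8.10)² = 90.8 × 0.01844 = 1.674 mR/h.
Dose = rate × time = 1.674 mR/h × 3.400 h = 5.692 mR.

5.69 mR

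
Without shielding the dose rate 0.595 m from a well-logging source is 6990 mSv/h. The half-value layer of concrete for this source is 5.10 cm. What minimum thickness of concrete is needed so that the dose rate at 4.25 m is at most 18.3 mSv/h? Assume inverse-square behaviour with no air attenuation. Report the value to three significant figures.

At 4.25 m, distance alone gives 6990 × (0.595/4.25)² = 6990 × 0.01960 = 137.0 mSv/h.
Further attenuation needed: 137.0/18.3 = 7.486.
n = log₂(7.486) = 2.904 half-value layers.
Thickness = 2.904 × 5.10 cm = 14.81 cm.

14.8 cm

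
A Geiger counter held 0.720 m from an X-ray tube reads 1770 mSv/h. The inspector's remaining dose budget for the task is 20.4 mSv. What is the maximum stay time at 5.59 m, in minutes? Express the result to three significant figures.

41.7 min

Using I₁d₁² = I₂d₂², rate at 5.59 m:
(0.720/5.59)² = 0.01659, so 1770 × 0.01659 = 29.36 mSv/h.
Stay time = 20.4 mSv ÷ 29.36 mSv/h = 0.6948 h = 41.69 min.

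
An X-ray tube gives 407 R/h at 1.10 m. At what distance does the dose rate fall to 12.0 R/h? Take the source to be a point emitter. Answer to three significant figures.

Using I₁d₁² = I₂d₂², d₂ = d₁·√(I₁/I₂).
I₁/I₂ = 407/12.0 = 33.92, so d₂ = 1.10 × √33.92 = 6.406 m.

6.41 m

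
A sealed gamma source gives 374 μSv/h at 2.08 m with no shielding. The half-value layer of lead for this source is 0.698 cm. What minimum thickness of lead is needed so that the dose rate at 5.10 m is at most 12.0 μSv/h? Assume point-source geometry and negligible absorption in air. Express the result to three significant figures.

1.66 cm

At 5.10 m, distance alone gives (2.08/5.10)² = 0.1663, so 374 × 0.1663 = 62.20 μSv/h.
Further attenuation needed: 62.20/12.0 = 5.183.
n = log₂(5.183) = 2.374 half-value layers.
Thickness = 2.374 × 0.698 cm = 1.657 cm.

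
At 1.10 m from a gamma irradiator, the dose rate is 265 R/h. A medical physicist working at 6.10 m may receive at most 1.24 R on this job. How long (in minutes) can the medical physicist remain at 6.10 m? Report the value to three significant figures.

8.63 min

Intensity scales as (d₁/d₂)², so rate at 6.10 m:
(1.10/6.10)² = 0.03252, so 265 × 0.03252 = 8.618 R/h.
Stay time = 1.24 R ÷ 8.618 R/h = 0.1439 h = 8.634 min.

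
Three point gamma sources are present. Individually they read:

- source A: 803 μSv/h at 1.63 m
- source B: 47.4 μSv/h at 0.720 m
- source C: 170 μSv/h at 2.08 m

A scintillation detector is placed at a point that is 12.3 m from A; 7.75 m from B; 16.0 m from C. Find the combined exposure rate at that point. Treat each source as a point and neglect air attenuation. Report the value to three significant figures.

17.4 μSv/h

By superposition, sum each source's inverse-square contribution:
A: 803 × (1.63/12.3)² = 14.10 μSv/h
B: 47.4 × (0.720/7.75)² = 0.4091 μSv/h
C: 170 × (2.08/16.0)² = 2.873 μSv/h
Total = 14.10 + 0.4091 + 2.873 = 17.38 μSv/h.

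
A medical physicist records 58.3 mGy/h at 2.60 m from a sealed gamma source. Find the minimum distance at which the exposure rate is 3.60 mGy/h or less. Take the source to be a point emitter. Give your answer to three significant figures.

10.5 m

Using I₁d₁² = I₂d₂², d₂ = d₁·√(I₁/I₂).
I₁/I₂ = 58.3/3.60 = 16.19, so d₂ = 2.60 × √16.19 = 10.46 m.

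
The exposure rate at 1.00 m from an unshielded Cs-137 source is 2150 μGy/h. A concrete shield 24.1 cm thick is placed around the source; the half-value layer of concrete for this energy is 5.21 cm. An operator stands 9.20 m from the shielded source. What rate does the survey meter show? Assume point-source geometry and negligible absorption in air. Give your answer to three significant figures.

Distance alone: (1.00/9.20)² = 0.01181, so 2150 × 0.01181 = 25.39 μGy/h.
Shield: 24.1/5.21 = 4.626 half-value layers → attenuation 2^(−4.626) = 0.04050.
Combined: 25.39 × 0.04050 = 1.028 μGy/h.

1.03 μGy/h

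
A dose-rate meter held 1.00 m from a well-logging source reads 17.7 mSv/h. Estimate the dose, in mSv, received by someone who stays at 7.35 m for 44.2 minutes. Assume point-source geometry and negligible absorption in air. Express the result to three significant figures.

Since intensity falls as 1/r², rate at 7.35 m:
(1.00/7.35)² = 0.01851, so 17.7 × 0.01851 = 0.3276 mSv/h.
Dose = rate × time = 0.3276 mSv/h × 0.7367 h = 0.2413 mSv.

0.241 mSv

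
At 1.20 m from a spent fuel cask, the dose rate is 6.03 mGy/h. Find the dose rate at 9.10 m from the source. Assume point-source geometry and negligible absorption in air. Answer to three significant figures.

Since intensity falls as 1/r², the rate at 9.10 m is
6.03 × (1.20/9.10)² = 6.03 × 0.01739 = 0.1049 mGy/h.

0.105 mGy/h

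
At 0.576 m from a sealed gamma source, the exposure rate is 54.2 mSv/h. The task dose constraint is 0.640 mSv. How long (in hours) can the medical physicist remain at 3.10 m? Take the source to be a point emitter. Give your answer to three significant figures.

By the inverse-square law, rate at 3.10 m:
54.2 × (0.576/3.10)² = 54.2 × 0.03452 = 1.871 mSv/h.
Stay time = 0.640 mSv ÷ 1.871 mSv/h = 0.3421 h.

0.342 h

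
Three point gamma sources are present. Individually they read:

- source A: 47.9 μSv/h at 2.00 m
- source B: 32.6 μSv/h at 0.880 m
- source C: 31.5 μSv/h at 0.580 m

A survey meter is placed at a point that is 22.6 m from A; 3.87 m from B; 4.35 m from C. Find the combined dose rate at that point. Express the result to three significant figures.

2.62 μSv/h

Each source contributes Iᵢ·(dᵢ/rᵢ)²; contributions add.
A: 47.9 × (2.00/22.6)² = 0.3751 μSv/h
B: 32.6 × (0.880/3.87)² = 1.686 μSv/h
C: 31.5 × (0.580/4.35)² = 0.5600 μSv/h
Total = 0.3751 + 1.686 + 0.5600 = 2.621 μSv/h.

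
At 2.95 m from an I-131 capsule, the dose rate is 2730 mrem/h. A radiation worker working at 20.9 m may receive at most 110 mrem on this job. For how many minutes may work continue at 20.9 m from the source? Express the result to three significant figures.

Applying the 1/r² law, rate at 20.9 m:
(2.95/20.9)² = 0.01992, so 2730 × 0.01992 = 54.38 mrem/h.
Stay time = 110 mrem ÷ 54.38 mrem/h = 2.023 h = 121.4 min.

121 min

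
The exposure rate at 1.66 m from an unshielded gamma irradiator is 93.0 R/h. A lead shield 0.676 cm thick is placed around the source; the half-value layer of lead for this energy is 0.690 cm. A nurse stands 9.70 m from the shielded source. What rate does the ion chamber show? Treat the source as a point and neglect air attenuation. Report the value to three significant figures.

1.38 R/h

Distance alone: (1.66/9.70)² = 0.02929, so 93.0 × 0.02929 = 2.724 R/h.
Shield: 0.676/0.690 = 0.9797 half-value layers → attenuation 2^(−0.9797) = 0.5071.
Combined: 2.724 × 0.5071 = 1.381 R/h.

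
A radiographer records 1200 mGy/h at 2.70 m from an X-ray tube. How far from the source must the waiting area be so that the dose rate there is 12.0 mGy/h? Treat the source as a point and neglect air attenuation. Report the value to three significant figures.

Since intensity falls as 1/r², d₂ = d₁·√(I₁/I₂).
I₁/I₂ = 1200/12.0 = 100.0, so d₂ = 2.70 × √100.0 = 27.00 m.

27.0 m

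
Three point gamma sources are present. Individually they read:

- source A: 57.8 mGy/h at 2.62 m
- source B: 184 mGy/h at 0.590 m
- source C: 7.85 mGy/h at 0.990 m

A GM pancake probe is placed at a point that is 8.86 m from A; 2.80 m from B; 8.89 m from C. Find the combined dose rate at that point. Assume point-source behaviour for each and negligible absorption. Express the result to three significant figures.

Each source contributes Iᵢ·(dᵢ/rᵢ)²; contributions add.
A: 57.8 × (2.62/8.86)² = 5.054 mGy/h
B: 184 × (0.590/2.80)² = 8.170 mGy/h
C: 7.85 × (0.990/8.89)² = 0.09735 mGy/h
Total = 5.054 + 8.170 + 0.09735 = 13.32 mGy/h.

13.3 mGy/h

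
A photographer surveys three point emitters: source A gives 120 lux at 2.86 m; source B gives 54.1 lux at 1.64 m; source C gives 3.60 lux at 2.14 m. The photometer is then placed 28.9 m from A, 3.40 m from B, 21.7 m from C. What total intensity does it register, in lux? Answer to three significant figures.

13.8 lux

Each source contributes Iᵢ·(dᵢ/rᵢ)²; contributions add.
A: 120 × (2.86/28.9)² = 1.175 lux
B: 54.1 × (1.64/3.40)² = 12.59 lux
C: 3.60 × (2.14/21.7)² = 0.03501 lux
Total = 1.175 + 12.59 + 0.03501 = 13.80 lux.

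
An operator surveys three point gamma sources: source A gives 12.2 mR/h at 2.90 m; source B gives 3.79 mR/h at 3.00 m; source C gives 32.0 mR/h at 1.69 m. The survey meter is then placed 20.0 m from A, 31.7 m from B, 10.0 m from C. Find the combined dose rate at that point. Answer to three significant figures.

1.20 mR/h

By superposition, sum each source's inverse-square contribution:
A: 12.2 × (2.90/20.0)² = 0.2565 mR/h
B: 3.79 × (3.00/31.7)² = 0.03394 mR/h
C: 32.0 × (1.69/10.0)² = 0.9140 mR/h
Total = 0.2565 + 0.03394 + 0.9140 = 1.204 mR/h.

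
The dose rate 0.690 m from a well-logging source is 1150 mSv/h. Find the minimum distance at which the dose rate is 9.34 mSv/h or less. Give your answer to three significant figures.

7.66 m

By the inverse-square law, d₂ = d₁·√(I₁/I₂).
I₁/I₂ = 1150/9.34 = 123.1, so d₂ = 0.690 × √123.1 = 7.656 m.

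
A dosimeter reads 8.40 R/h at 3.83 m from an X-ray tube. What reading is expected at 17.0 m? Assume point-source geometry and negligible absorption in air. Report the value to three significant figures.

0.426 R/h

Applying the 1/r² law, the rate at 17.0 m is
(3.83/17.0)² = 0.05076, so 8.40 × 0.05076 = 0.4264 R/h.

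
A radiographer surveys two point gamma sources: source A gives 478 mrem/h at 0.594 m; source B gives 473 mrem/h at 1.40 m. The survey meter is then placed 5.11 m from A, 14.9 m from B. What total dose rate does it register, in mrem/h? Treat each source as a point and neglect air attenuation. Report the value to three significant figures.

10.6 mrem/h

Each source contributes Iᵢ·(dᵢ/rᵢ)²; contributions add.
A: 478 × (0.594/5.11)² = 6.459 mrem/h
B: 473 × (1.40/14.9)² = 4.176 mrem/h
Total = 6.459 + 4.176 = 10.63 mrem/h.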